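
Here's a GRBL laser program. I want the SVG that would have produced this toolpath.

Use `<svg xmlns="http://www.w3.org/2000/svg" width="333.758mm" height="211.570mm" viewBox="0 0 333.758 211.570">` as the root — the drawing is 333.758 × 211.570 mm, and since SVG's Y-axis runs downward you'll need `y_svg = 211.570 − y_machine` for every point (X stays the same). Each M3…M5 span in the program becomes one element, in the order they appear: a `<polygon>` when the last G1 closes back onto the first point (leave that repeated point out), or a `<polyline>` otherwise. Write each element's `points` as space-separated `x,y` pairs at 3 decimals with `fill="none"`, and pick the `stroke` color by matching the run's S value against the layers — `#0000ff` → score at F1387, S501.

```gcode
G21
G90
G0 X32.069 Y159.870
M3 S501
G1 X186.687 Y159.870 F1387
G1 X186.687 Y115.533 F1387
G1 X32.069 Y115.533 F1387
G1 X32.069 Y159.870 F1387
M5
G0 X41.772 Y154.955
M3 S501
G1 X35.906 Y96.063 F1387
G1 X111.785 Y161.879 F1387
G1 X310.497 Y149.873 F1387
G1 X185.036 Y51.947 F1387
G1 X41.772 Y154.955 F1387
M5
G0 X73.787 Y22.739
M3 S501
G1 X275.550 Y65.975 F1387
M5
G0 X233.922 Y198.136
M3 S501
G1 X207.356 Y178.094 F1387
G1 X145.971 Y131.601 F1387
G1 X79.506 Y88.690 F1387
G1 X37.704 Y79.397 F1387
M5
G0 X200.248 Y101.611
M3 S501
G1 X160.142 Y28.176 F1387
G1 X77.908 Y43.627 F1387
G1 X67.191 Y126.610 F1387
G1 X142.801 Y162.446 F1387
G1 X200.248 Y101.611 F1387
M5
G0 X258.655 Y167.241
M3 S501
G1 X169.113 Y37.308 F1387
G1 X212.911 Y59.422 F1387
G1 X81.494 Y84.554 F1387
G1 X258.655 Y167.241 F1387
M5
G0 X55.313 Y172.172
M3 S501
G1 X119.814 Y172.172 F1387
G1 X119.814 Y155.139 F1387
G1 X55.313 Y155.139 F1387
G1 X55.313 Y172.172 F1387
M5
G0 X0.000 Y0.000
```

<svg xmlns="http://www.w3.org/2000/svg" width="333.758mm" height="211.570mm" viewBox="0 0 333.758 211.570">
  <polygon points="32.069,51.700 186.687,51.700 186.687,96.037 32.069,96.037" fill="none" stroke="#0000ff"/>
  <polygon points="41.772,56.615 35.906,115.507 111.785,49.691 310.497,61.697 185.036,159.623" fill="none" stroke="#0000ff"/>
  <polyline points="73.787,188.831 275.550,145.595" fill="none" stroke="#0000ff"/>
  <polyline points="233.922,13.434 207.356,33.476 145.971,79.969 79.506,122.880 37.704,132.173" fill="none" stroke="#0000ff"/>
  <polygon points="200.248,109.959 160.142,183.394 77.908,167.943 67.191,84.960 142.801,49.124" fill="none" stroke="#0000ff"/>
  <polygon points="258.655,44.329 169.113,174.262 212.911,152.148 81.494,127.016" fill="none" stroke="#0000ff"/>
  <polygon points="55.313,39.398 119.814,39.398 119.814,56.431 55.313,56.431" fill="none" stroke="#0000ff"/>
</svg>

Machine Y-up, SVG Y-down with viewBox height 211.570, so y_svg = 211.570 − y_machine; X carries over. Every run uses S501, so all elements get stroke `#0000ff` (score).

Run 1: The run returns to its start, so emit a `<polygon>` with points (Y-flipped): 32.069,51.700 186.687,51.700 186.687,96.037 32.069,96.037.

Run 2: The run returns to its start, so emit a `<polygon>` with points (Y-flipped): 41.772,56.615 35.906,115.507 111.785,49.691 310.497,61.697 185.036,159.623.

Run 3: The run is open, so emit a `<polyline>` with points (Y-flipped): 73.787,188.831 275.550,145.595.

Run 4: The run is open, so emit a `<polyline>` with points (Y-flipped): 233.922,13.434 207.356,33.476 145.971,79.969 79.506,122.880 37.704,132.173.

Run 5: The run returns to its start, so emit a `<polygon>` with points (Y-flipped): 200.248,109.959 160.142,183.394 77.908,167.943 67.191,84.960 142.801,49.124.

Run 6: The run returns to its start, so emit a `<polygon>` with points (Y-flipped): 258.655,44.329 169.113,174.262 212.911,152.148 81.494,127.016.

Run 7: The run returns to its start, so emit a `<polygon>` with points (Y-flipped): 55.313,39.398 119.814,39.398 119.814,56.431 55.313,56.431.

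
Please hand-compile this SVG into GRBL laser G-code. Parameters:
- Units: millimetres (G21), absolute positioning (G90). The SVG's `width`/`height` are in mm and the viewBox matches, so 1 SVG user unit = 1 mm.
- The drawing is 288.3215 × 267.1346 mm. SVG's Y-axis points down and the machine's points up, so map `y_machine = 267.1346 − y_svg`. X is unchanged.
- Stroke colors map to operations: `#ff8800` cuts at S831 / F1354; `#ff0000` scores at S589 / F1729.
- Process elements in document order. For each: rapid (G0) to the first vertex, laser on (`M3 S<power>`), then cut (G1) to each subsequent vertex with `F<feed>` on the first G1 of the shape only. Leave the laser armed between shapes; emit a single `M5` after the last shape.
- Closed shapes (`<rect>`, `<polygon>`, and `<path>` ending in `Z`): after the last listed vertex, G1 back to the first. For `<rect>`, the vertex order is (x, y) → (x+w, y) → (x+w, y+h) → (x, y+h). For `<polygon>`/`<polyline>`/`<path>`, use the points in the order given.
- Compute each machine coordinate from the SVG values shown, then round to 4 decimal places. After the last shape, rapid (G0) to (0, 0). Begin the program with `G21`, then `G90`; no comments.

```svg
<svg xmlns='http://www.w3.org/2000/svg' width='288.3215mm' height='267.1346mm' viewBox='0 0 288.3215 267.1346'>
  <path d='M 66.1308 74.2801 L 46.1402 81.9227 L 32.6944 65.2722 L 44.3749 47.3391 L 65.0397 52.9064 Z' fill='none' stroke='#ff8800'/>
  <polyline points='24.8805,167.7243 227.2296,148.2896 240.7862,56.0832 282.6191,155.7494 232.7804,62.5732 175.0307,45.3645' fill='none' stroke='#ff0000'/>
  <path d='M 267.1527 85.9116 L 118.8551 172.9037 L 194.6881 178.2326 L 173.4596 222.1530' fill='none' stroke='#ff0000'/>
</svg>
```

G21
G90
G0 X66.1308 Y192.8545
M3 S831
G1 X46.1402 Y185.2119 F1354
G1 X32.6944 Y201.8624
G1 X44.3749 Y219.7955
G1 X65.0397 Y214.2282
G1 X66.1308 Y192.8545
G0 X24.8805 Y99.4103
M3 S589
G1 X227.2296 Y118.8450 F1729
G1 X240.7862 Y211.0514
G1 X282.6191 Y111.3852
G1 X232.7804 Y204.5614
G1 X175.0307 Y221.7701
G0 X267.1527 Y181.2230
M3 S589
G1 X118.8551 Y94.2309 F1729
G1 X194.6881 Y88.9020
G1 X173.4596 Y44.9816
M5
G0 X0.0000 Y0.0000

1 u = 1 mm; y_m = 267.1346 − y.

[1] `<path>` regular polygon, #ff8800→cut S831 F1354: (66.1308,192.8545) → (46.1402,185.2119) → (32.6944,201.8624) → (44.3749,219.7955) → (65.0397,214.2282) → (66.1308,192.8545) (closed)

[2] `<polyline>` open polyline, #ff0000→score S589 F1729: (24.8805,99.4103) → (227.2296,118.8450) → (240.7862,211.0514) → (282.6191,111.3852) → (232.7804,204.5614) → (175.0307,221.7701)

[3] `<path>` open polyline, #ff0000→score S589 F1729: (267.1527,181.2230) → (118.8551,94.2309) → (194.6881,88.9020) → (173.4596,44.9816)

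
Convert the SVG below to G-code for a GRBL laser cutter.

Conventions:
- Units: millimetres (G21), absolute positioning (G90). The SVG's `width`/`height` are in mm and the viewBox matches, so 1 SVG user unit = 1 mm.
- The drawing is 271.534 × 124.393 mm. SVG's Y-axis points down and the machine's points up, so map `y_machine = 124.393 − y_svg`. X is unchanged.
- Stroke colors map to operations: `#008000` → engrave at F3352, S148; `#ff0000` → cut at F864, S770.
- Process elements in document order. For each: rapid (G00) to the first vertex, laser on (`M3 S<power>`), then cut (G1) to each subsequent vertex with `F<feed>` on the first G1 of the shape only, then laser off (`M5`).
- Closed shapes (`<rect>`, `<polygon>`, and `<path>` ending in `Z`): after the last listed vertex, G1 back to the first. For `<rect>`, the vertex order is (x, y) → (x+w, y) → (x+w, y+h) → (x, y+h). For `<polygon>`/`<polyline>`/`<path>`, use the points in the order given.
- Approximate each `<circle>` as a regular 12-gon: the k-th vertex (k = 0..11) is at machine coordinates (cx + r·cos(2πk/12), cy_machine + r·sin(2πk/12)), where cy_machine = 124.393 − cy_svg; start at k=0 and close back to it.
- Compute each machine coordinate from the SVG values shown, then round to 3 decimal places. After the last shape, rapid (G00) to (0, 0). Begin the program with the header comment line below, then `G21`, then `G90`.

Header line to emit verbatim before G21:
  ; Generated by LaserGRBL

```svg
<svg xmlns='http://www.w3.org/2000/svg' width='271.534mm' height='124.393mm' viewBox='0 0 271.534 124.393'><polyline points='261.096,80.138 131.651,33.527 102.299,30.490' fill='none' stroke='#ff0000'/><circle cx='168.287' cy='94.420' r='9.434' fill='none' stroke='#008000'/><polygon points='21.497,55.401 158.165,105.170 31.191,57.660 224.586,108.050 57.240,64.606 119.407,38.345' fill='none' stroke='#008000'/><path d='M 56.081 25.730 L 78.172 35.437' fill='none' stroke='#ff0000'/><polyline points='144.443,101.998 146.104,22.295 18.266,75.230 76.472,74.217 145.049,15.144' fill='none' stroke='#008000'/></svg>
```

; Generated by LaserGRBL
G21
G90
G00 X261.096 Y44.255
M3 S770
G1 X131.651 Y90.866 F864
G1 X102.299 Y93.903
M5
G00 X177.721 Y29.973
M3 S148
G1 X176.457 Y34.690 F3352
G1 X173.004 Y38.143
G1 X168.287 Y39.407
G1 X163.570 Y38.143
G1 X160.117 Y34.690
G1 X158.853 Y29.973
G1 X160.117 Y25.256
G1 X163.570 Y21.803
G1 X168.287 Y20.539
G1 X173.004 Y21.803
G1 X176.457 Y25.256
G1 X177.721 Y29.973
M5
G00 X21.497 Y68.992
M3 S148
G1 X158.165 Y19.223 F3352
G1 X31.191 Y66.733
G1 X224.586 Y16.343
G1 X57.240 Y59.787
G1 X119.407 Y86.048
G1 X21.497 Y68.992
M5
G00 X56.081 Y98.663
M3 S770
G1 X78.172 Y88.956 F864
M5
G00 X144.443 Y22.395
M3 S148
G1 X146.104 Y102.098 F3352
G1 X18.266 Y49.163
G1 X76.472 Y50.176
G1 X145.049 Y109.249
M5
G00 X0.000 Y0.000

Since the viewBox matches the mm dimensions, user units are millimetres directly. The only transform is the Y-flip y_m = 124.393 − y_svg.

Shape 1 is a open polyline drawn with `<polyline>`. Its stroke #ff0000 means cut at S770, F864. After flipping Y the toolpath is (261.096,44.255) → (131.651,90.866) → (102.299,93.903).

Shape 2 is a circle drawn with `<circle>`. Its stroke #008000 means engrave at S148, F3352. After flipping Y the toolpath is (177.721,29.973) → (176.457,34.690) → (173.004,38.143) → (168.287,39.407) → (163.570,38.143) → (160.117,34.690) → (158.853,29.973) → (160.117,25.256) → (163.570,21.803) → (168.287,20.539) → (173.004,21.803) → (176.457,25.256) → (177.721,29.973), returning to the start.

Shape 3 is a closed polygon drawn with `<polygon>`. Its stroke #008000 means engrave at S148, F3352. After flipping Y the toolpath is (21.497,68.992) → (158.165,19.223) → (31.191,66.733) → (224.586,16.343) → (57.240,59.787) → (119.407,86.048) → (21.497,68.992), returning to the start.

Shape 4 is a line segment drawn with `<path>`. Its stroke #ff0000 means cut at S770, F864. After flipping Y the toolpath is (56.081,98.663) → (78.172,88.956).

Shape 5 is a open polyline drawn with `<polyline>`. Its stroke #008000 means engrave at S148, F3352. After flipping Y the toolpath is (144.443,22.395) → (146.104,102.098) → (18.266,49.163) → (76.472,50.176) → (145.049,109.249).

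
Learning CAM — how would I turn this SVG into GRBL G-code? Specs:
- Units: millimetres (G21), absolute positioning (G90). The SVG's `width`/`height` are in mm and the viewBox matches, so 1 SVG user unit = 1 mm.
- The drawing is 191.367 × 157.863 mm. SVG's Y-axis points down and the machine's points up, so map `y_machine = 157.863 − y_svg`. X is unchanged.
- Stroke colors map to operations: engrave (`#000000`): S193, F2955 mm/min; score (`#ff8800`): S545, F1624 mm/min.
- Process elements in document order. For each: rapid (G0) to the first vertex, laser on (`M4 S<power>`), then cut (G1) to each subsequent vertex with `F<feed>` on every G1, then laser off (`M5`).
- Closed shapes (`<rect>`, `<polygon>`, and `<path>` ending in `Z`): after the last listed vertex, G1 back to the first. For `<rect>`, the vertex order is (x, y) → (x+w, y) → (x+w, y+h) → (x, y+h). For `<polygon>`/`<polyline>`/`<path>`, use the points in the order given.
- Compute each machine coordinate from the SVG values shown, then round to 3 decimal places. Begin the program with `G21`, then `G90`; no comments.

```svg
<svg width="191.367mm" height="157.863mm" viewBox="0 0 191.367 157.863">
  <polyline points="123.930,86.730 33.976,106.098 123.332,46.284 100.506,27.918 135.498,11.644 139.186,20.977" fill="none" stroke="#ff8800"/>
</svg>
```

G21
G90
G0 X123.930 Y71.133
M4 S545
G1 X33.976 Y51.765 F1624
G1 X123.332 Y111.579 F1624
G1 X100.506 Y129.945 F1624
G1 X135.498 Y146.219 F1624
G1 X139.186 Y136.886 F1624
M5

Since the viewBox matches the mm dimensions, user units are millimetres directly. The only transform is the Y-flip y_m = 157.863 − y_svg.

Shape 1 is a open polyline drawn with `<polyline>`. Its stroke #ff8800 means score at S545, F1624. After flipping Y the toolpath is (123.930,71.133) → (33.976,51.765) → (123.332,111.579) → (100.506,129.945) → (135.498,146.219) → (139.186,136.886).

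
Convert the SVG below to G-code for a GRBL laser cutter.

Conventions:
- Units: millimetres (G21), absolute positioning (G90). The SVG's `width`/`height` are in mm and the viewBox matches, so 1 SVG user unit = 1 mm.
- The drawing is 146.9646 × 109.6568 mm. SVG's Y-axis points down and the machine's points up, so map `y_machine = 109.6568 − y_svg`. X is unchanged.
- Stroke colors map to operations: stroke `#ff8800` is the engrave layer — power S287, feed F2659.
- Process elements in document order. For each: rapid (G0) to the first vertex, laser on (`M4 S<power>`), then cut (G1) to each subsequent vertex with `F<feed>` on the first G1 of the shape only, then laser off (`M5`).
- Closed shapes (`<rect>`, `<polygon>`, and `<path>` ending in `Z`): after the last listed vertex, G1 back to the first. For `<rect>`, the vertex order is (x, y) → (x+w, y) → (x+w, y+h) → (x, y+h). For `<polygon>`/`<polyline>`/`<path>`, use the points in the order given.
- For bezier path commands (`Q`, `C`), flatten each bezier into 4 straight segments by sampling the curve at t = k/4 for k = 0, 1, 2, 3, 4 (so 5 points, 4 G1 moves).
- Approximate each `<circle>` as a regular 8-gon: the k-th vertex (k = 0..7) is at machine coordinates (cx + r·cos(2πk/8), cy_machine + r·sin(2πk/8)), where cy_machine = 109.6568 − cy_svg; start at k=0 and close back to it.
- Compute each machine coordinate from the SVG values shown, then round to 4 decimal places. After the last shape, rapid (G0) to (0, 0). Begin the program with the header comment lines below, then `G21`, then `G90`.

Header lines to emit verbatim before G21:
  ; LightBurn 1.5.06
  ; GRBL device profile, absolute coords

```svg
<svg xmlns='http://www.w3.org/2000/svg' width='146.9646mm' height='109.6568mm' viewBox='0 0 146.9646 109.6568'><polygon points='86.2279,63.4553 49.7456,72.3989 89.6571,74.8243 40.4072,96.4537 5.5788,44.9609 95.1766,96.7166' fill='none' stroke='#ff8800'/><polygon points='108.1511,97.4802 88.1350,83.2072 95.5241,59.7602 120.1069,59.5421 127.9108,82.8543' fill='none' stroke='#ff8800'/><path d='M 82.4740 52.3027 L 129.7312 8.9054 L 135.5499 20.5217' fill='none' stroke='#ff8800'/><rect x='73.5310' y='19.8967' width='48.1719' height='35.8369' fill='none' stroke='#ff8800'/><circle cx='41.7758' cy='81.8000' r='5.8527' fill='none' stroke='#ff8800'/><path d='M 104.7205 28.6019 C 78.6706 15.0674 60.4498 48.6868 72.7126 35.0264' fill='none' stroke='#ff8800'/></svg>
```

; LightBurn 1.5.06
; GRBL device profile, absolute coords
G21
G90
G0 X86.2279 Y46.2015
M4 S287
G1 X49.7456 Y37.2579 F2659
G1 X89.6571 Y34.8325
G1 X40.4072 Y13.2031
G1 X5.5788 Y64.6959
G1 X95.1766 Y12.9402
G1 X86.2279 Y46.2015
M5
G0 X108.1511 Y12.1766
M4 S287
G1 X88.1350 Y26.4496 F2659
G1 X95.5241 Y49.8966
G1 X120.1069 Y50.1147
G1 X127.9108 Y26.8025
G1 X108.1511 Y12.1766
M5
G0 X82.4740 Y57.3541
M4 S287
G1 X129.7312 Y100.7514 F2659
G1 X135.5499 Y89.1351
M5
G0 X73.5310 Y89.7601
M4 S287
G1 X121.7029 Y89.7601 F2659
G1 X121.7029 Y53.9232
G1 X73.5310 Y53.9232
G1 X73.5310 Y89.7601
M5
G0 X47.6285 Y27.8568
M4 S287
G1 X45.9143 Y31.9953 F2659
G1 X41.7758 Y33.7095
G1 X37.6373 Y31.9953
G1 X35.9231 Y27.8568
G1 X37.6373 Y23.7183
G1 X41.7758 Y22.0041
G1 X45.9143 Y23.7183
G1 X47.6285 Y27.8568
M5
G0 X104.7205 Y81.0549
M4 S287
G1 X87.0050 Y83.8399 F2659
G1 X74.3493 Y77.7954
G1 X68.8772 Y71.7745
G1 X72.7126 Y74.6304
M5
G0 X0.0000 Y0.0000

1 u = 1 mm; y_m = 109.6568 − y.

[1] `<polygon>` closed polygon, #ff8800→engrave S287 F2659: (86.2279,46.2015) → (49.7456,37.2579) → (89.6571,34.8325) → (40.4072,13.2031) → (5.5788,64.6959) → (95.1766,12.9402) → (86.2279,46.2015) (closed)

[2] `<polygon>` regular polygon, #ff8800→engrave S287 F2659: (108.1511,12.1766) → (88.1350,26.4496) → (95.5241,49.8966) → (120.1069,50.1147) → (127.9108,26.8025) → (108.1511,12.1766) (closed)

[3] `<path>` open polyline, #ff8800→engrave S287 F2659: (82.4740,57.3541) → (129.7312,100.7514) → (135.5499,89.1351)

[4] `<rect>` rectangle, #ff8800→engrave S287 F2659: (73.5310,89.7601) → (121.7029,89.7601) → (121.7029,53.9232) → (73.5310,53.9232) → (73.5310,89.7601) (closed)

[5] `<circle>` circle, #ff8800→engrave S287 F2659: (47.6285,27.8568) → (45.9143,31.9953) → (41.7758,33.7095) → (37.6373,31.9953) → (35.9231,27.8568) → (37.6373,23.7183) → (41.7758,22.0041) → (45.9143,23.7183) → (47.6285,27.8568) (closed)

[6] `<path>` cubic bezier, #ff8800→engrave S287 F2659: (104.7205,81.0549) → (87.0050,83.8399) → (74.3493,77.7954) → (68.8772,71.7745) → (72.7126,74.6304)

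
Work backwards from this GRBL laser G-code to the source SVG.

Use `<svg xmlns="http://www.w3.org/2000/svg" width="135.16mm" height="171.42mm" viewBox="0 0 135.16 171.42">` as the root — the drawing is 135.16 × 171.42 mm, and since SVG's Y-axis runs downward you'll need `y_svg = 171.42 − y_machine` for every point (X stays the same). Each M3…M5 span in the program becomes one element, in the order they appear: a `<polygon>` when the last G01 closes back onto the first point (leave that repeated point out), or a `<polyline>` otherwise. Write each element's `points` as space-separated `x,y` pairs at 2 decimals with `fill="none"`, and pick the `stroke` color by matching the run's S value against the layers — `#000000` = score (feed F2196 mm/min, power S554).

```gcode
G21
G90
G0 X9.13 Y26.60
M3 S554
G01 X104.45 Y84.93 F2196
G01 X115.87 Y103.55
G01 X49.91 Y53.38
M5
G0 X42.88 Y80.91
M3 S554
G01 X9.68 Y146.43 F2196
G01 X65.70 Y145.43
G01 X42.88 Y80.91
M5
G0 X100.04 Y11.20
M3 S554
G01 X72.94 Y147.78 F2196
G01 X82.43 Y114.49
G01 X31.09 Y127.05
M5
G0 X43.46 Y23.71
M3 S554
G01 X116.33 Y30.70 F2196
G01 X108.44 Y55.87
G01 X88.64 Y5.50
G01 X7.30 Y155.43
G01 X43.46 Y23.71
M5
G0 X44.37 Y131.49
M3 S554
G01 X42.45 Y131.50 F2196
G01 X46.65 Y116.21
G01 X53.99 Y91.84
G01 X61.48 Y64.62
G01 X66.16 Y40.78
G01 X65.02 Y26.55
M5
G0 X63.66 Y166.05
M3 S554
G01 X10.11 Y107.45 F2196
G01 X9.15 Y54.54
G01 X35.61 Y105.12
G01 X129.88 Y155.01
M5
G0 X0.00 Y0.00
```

<svg xmlns="http://www.w3.org/2000/svg" width="135.16mm" height="171.42mm" viewBox="0 0 135.16 171.42">
  <polyline points="9.13,144.82 104.45,86.49 115.87,67.87 49.91,118.04" fill="none" stroke="#000000"/>
  <polygon points="42.88,90.51 9.68,24.99 65.70,25.99" fill="none" stroke="#000000"/>
  <polyline points="100.04,160.22 72.94,23.64 82.43,56.93 31.09,44.37" fill="none" stroke="#000000"/>
  <polygon points="43.46,147.71 116.33,140.72 108.44,115.55 88.64,165.92 7.30,15.99" fill="none" stroke="#000000"/>
  <polyline points="44.37,39.93 42.45,39.92 46.65,55.21 53.99,79.58 61.48,106.80 66.16,130.64 65.02,144.87" fill="none" stroke="#000000"/>
  <polyline points="63.66,5.37 10.11,63.97 9.15,116.88 35.61,66.30 129.88,16.41" fill="none" stroke="#000000"/>
</svg>

y_svg = 171.42 − y_m. Every run uses S554, so all elements get stroke `#000000` (score).

[1] open run; points: 9.13,144.82 104.45,86.49 115.87,67.87 49.91,118.04

[2] closed run; points: 42.88,90.51 9.68,24.99 65.70,25.99

[3] open run; points: 100.04,160.22 72.94,23.64 82.43,56.93 31.09,44.37

[4] closed run; points: 43.46,147.71 116.33,140.72 108.44,115.55 88.64,165.92 7.30,15.99

[5] open run; points: 44.37,39.93 42.45,39.92 46.65,55.21 53.99,79.58 61.48,106.80 66.16,130.64 65.02,144.87

[6] open run; points: 63.66,5.37 10.11,63.97 9.15,116.88 35.61,66.30 129.88,16.41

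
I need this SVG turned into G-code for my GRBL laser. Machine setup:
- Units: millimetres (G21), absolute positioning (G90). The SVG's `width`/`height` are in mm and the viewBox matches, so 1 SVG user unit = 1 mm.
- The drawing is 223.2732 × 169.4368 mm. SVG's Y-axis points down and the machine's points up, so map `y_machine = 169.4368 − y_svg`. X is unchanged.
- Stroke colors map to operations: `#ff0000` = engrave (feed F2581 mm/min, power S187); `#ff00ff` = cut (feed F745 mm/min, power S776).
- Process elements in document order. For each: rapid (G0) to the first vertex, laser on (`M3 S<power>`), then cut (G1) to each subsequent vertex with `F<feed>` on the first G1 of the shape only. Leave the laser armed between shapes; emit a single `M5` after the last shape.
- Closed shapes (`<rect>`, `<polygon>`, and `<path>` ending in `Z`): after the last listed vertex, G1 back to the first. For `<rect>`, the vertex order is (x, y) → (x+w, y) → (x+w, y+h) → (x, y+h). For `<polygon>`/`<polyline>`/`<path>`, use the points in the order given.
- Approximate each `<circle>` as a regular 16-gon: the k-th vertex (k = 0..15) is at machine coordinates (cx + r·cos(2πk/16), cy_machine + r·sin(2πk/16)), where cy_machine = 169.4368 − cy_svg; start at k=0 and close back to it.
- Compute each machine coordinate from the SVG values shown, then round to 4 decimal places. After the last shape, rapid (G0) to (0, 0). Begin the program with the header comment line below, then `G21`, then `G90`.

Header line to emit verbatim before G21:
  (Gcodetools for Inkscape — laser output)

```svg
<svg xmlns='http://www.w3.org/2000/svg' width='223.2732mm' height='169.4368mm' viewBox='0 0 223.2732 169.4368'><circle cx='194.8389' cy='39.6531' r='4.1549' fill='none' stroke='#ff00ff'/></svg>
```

(Gcodetools for Inkscape — laser output)
G21
G90
G0 X198.9938 Y129.7837
M3 S776
G1 X198.6775 Y131.3737 F745
G1 X197.7769 Y132.7217
G1 X196.4289 Y133.6223
G1 X194.8389 Y133.9386
G1 X193.2489 Y133.6223
G1 X191.9009 Y132.7217
G1 X191.0003 Y131.3737
G1 X190.6840 Y129.7837
G1 X191.0003 Y128.1937
G1 X191.9009 Y126.8457
G1 X193.2489 Y125.9451
G1 X194.8389 Y125.6288
G1 X196.4289 Y125.9451
G1 X197.7769 Y126.8457
G1 X198.6775 Y128.1937
G1 X198.9938 Y129.7837
M5
G0 X0.0000 Y0.0000

viewBox `0 0 223.2732 169.4368` with mm width/height → 1 unit = 1 mm. Flip: y_m = 169.4368 − y_svg.

**Shape 1** — `<circle>` circle, stroke `#ff00ff` → cut (S776, F745). Machine vertices: (198.9938,129.7837) → (198.6775,131.3737) → (197.7769,132.7217) → (196.4289,133.6223) → (194.8389,133.9386) → (193.2489,133.6223) → (191.9009,132.7217) → (191.0003,131.3737) → (190.6840,129.7837) → (191.0003,128.1937) → (191.9009,126.8457) → (193.2489,125.9451) → (194.8389,125.6288) → (196.4289,125.9451) → (197.7769,126.8457) → (198.6775,128.1937) → (198.9938,129.7837). Closed: final G1 returns to the first vertex.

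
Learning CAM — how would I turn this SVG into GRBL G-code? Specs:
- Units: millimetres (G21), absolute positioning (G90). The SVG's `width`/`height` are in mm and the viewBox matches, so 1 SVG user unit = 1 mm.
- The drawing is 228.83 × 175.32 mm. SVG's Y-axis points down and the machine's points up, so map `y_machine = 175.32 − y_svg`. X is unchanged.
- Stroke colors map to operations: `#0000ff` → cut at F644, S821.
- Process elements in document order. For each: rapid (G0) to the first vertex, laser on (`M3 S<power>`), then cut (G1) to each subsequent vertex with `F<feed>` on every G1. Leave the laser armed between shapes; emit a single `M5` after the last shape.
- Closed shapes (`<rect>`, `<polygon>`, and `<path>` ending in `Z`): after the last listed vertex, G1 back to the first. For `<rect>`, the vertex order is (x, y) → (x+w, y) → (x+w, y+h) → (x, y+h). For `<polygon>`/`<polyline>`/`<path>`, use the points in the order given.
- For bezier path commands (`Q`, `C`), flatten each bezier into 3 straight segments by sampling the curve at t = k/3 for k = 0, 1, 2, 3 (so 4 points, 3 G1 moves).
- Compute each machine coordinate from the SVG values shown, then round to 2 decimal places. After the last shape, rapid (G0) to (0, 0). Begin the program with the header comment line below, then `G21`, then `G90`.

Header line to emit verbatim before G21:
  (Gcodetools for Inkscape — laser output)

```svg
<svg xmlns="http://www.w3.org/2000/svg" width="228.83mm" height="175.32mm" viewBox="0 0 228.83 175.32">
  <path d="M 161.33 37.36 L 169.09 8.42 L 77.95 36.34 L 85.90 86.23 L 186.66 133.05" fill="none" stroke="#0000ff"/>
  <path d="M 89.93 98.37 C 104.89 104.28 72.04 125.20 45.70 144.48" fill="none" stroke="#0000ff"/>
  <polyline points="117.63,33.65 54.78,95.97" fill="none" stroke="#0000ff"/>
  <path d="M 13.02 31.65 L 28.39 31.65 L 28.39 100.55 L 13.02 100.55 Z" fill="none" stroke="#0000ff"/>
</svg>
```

viewBox `0 0 228.83 175.32` with mm width/height → 1 unit = 1 mm. Flip: y_m = 175.32 − y_svg.

**Shape 1** — `<path>` open polyline, stroke `#0000ff` → cut (S821, F644). Machine vertices: (161.33,137.96) → (169.09,166.90) → (77.95,138.98) → (85.90,89.09) → (186.66,42.27). Open path.

**Shape 2** — `<path>` cubic bezier, stroke `#0000ff` → cut (S821, F644). Control points (SVG): P0=(89.93,98.37), P1=(104.89,104.28), P2=(72.04,125.20), P3=(45.70,144.48); sampled at t=k/3. Machine vertices: (89.93,76.95) → (90.97,66.65) → (72.20,50.05) → (45.70,30.84). Open path.

**Shape 3** — `<polyline>` line segment, stroke `#0000ff` → cut (S821, F644). Machine vertices: (117.63,141.67) → (54.78,79.35). Open path.

**Shape 4** — `<path>` rectangle, stroke `#0000ff` → cut (S821, F644). Machine vertices: (13.02,143.67) → (28.39,143.67) → (28.39,74.77) → (13.02,74.77) → (13.02,143.67). Closed: final G1 returns to the first vertex.

(Gcodetools for Inkscape — laser output)
G21
G90
G0 X161.33 Y137.96
M3 S821
G1 X169.09 Y166.90 F644
G1 X77.95 Y138.98 F644
G1 X85.90 Y89.09 F644
G1 X186.66 Y42.27 F644
G0 X89.93 Y76.95
M3 S821
G1 X90.97 Y66.65 F644
G1 X72.20 Y50.05 F644
G1 X45.70 Y30.84 F644
G0 X117.63 Y141.67
M3 S821
G1 X54.78 Y79.35 F644
G0 X13.02 Y143.67
M3 S821
G1 X28.39 Y143.67 F644
G1 X28.39 Y74.77 F644
G1 X13.02 Y74.77 F644
G1 X13.02 Y143.67 F644
M5
G0 X0.00 Y0.00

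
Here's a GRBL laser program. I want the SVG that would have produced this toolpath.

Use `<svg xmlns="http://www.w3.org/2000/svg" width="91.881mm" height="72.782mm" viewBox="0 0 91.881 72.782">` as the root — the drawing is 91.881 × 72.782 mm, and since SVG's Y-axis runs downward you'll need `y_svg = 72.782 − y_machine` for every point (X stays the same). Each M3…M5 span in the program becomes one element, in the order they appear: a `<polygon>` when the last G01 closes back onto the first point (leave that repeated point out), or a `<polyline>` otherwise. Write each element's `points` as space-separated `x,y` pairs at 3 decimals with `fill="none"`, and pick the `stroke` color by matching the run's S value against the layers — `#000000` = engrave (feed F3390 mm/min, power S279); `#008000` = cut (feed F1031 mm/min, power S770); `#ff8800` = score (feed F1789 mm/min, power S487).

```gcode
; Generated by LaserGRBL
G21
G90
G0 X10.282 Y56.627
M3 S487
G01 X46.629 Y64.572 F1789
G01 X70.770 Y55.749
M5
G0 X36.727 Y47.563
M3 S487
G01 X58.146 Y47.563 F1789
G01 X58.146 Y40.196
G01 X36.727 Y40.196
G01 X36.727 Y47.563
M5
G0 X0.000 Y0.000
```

<svg xmlns="http://www.w3.org/2000/svg" width="91.881mm" height="72.782mm" viewBox="0 0 91.881 72.782">
  <polyline points="10.282,16.155 46.629,8.210 70.770,17.033" fill="none" stroke="#ff8800"/>
  <polygon points="36.727,25.219 58.146,25.219 58.146,32.586 36.727,32.586" fill="none" stroke="#ff8800"/>
</svg>

y_svg = 72.782 − y_m. Every run uses S487, so all elements get stroke `#ff8800` (score).

[1] open run; points: 10.282,16.155 46.629,8.210 70.770,17.033

[2] closed run; points: 36.727,25.219 58.146,25.219 58.146,32.586 36.727,32.586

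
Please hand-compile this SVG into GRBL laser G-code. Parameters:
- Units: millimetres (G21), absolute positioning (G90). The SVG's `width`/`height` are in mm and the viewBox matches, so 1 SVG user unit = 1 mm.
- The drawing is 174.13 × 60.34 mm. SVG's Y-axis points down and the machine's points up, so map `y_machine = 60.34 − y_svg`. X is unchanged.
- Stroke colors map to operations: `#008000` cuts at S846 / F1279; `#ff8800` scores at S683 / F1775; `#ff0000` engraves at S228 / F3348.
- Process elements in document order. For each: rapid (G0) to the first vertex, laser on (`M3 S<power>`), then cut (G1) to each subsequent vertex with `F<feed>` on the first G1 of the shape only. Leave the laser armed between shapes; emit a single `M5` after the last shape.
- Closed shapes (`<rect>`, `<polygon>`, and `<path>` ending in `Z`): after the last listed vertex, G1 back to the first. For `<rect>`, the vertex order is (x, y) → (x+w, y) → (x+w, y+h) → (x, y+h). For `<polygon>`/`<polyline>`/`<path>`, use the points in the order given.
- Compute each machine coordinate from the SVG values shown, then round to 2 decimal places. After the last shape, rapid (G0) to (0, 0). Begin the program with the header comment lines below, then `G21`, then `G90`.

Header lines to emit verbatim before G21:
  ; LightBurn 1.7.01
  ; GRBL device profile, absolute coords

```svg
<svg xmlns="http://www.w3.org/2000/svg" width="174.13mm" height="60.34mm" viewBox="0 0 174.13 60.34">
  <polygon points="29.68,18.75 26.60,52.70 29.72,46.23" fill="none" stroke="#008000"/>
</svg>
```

1 u = 1 mm; y_m = 60.34 − y.

[1] `<polygon>` closed polygon, #008000→cut S846 F1279: (29.68,41.59) → (26.60,7.64) → (29.72,14.11) → (29.68,41.59) (closed)

; LightBurn 1.7.01
; GRBL device profile, absolute coords
G21
G90
G0 X29.68 Y41.59
M3 S846
G1 X26.60 Y7.64 F1279
G1 X29.72 Y14.11
G1 X29.68 Y41.59
M5
G0 X0.00 Y0.00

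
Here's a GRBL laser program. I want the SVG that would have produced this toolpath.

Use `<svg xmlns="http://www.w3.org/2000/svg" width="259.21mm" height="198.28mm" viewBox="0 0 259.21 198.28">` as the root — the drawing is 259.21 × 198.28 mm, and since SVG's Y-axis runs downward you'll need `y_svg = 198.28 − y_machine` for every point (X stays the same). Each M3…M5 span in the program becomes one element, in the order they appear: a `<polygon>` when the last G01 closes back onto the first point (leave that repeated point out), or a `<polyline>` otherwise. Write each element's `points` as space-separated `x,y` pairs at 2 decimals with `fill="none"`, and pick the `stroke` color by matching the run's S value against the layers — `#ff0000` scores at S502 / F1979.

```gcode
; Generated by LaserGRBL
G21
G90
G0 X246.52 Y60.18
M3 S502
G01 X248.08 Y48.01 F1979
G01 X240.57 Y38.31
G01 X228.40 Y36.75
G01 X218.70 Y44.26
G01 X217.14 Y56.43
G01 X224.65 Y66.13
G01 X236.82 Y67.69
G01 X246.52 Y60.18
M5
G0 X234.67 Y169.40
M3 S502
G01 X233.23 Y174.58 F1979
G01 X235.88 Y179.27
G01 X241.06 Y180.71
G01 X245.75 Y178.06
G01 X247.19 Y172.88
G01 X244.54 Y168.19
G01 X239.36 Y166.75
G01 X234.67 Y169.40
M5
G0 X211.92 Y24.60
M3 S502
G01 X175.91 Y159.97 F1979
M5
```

Each laser-on run becomes one SVG element. Flip Y back into SVG space with y_svg = 198.28 − y_machine. Every run uses S502, so all elements get stroke `#ff0000` (score).

Run 1: The run returns to its start, so emit a `<polygon>` with points (Y-flipped): 246.52,138.10 248.08,150.27 240.57,159.97 228.40,161.53 218.70,154.02 217.14,141.85 224.65,132.15 236.82,130.59.

Run 2: The run returns to its start, so emit a `<polygon>` with points (Y-flipped): 234.67,28.88 233.23,23.70 235.88,19.01 241.06,17.57 245.75,20.22 247.19,25.40 244.54,30.09 239.36,31.53.

Run 3: The run is open, so emit a `<polyline>` with points (Y-flipped): 211.92,173.68 175.91,38.31.

<svg xmlns="http://www.w3.org/2000/svg" width="259.21mm" height="198.28mm" viewBox="0 0 259.21 198.28">
  <polygon points="246.52,138.10 248.08,150.27 240.57,159.97 228.40,161.53 218.70,154.02 217.14,141.85 224.65,132.15 236.82,130.59" fill="none" stroke="#ff0000"/>
  <polygon points="234.67,28.88 233.23,23.70 235.88,19.01 241.06,17.57 245.75,20.22 247.19,25.40 244.54,30.09 239.36,31.53" fill="none" stroke="#ff0000"/>
  <polyline points="211.92,173.68 175.91,38.31" fill="none" stroke="#ff0000"/>
</svg>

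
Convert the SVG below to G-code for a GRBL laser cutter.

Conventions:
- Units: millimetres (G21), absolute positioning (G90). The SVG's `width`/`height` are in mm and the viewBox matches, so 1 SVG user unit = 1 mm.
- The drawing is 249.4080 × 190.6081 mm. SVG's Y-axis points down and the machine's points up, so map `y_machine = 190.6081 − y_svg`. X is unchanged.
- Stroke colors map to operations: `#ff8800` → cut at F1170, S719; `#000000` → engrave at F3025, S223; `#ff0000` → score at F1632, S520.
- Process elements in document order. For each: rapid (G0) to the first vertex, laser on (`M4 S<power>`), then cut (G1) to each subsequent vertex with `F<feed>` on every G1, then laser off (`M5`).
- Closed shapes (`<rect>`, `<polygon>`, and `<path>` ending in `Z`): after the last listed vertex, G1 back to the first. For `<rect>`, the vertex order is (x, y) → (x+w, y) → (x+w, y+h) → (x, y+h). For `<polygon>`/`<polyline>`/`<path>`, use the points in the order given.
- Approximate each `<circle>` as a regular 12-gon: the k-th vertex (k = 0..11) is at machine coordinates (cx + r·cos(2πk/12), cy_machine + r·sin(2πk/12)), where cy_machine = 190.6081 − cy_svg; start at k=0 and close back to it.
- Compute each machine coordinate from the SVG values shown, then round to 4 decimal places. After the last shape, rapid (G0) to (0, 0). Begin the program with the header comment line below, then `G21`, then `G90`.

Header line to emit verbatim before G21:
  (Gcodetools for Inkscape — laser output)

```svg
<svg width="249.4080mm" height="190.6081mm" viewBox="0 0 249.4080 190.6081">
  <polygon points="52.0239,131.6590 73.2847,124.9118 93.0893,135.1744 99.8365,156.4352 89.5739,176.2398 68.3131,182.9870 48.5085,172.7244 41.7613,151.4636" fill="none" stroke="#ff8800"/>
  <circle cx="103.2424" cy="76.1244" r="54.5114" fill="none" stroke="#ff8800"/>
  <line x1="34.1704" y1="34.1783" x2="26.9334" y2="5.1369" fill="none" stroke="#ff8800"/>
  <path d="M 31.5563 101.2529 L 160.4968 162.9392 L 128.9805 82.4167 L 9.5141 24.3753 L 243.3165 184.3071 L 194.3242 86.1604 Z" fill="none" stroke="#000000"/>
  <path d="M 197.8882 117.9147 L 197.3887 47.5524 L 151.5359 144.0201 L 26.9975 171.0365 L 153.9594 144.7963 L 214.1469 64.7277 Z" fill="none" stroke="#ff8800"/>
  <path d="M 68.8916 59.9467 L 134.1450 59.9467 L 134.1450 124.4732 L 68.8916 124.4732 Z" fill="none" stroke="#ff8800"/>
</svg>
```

(Gcodetools for Inkscape — laser output)
G21
G90
G0 X52.0239 Y58.9491
M4 S719
G1 X73.2847 Y65.6963 F1170
G1 X93.0893 Y55.4337 F1170
G1 X99.8365 Y34.1729 F1170
G1 X89.5739 Y14.3683 F1170
G1 X68.3131 Y7.6211 F1170
G1 X48.5085 Y17.8837 F1170
G1 X41.7613 Y39.1445 F1170
G1 X52.0239 Y58.9491 F1170
M5
G0 X157.7538 Y114.4837
M4 S719
G1 X150.4507 Y141.7394 F1170
G1 X130.4981 Y161.6920 F1170
G1 X103.2424 Y168.9951 F1170
G1 X75.9867 Y161.6920 F1170
G1 X56.0341 Y141.7394 F1170
G1 X48.7310 Y114.4837 F1170
G1 X56.0341 Y87.2280 F1170
G1 X75.9867 Y67.2754 F1170
G1 X103.2424 Y59.9723 F1170
G1 X130.4981 Y67.2754 F1170
G1 X150.4507 Y87.2280 F1170
G1 X157.7538 Y114.4837 F1170
M5
G0 X34.1704 Y156.4298
M4 S719
G1 X26.9334 Y185.4712 F1170
M5
G0 X31.5563 Y89.3552
M4 S223
G1 X160.4968 Y27.6689 F3025
G1 X128.9805 Y108.1914 F3025
G1 X9.5141 Y166.2328 F3025
G1 X243.3165 Y6.3010 F3025
G1 X194.3242 Y104.4477 F3025
G1 X31.5563 Y89.3552 F3025
M5
G0 X197.8882 Y72.6934
M4 S719
G1 X197.3887 Y143.0557 F1170
G1 X151.5359 Y46.5880 F1170
G1 X26.9975 Y19.5716 F1170
G1 X153.9594 Y45.8118 F1170
G1 X214.1469 Y125.8804 F1170
G1 X197.8882 Y72.6934 F1170
M5
G0 X68.8916 Y130.6614
M4 S719
G1 X134.1450 Y130.6614 F1170
G1 X134.1450 Y66.1349 F1170
G1 X68.8916 Y66.1349 F1170
G1 X68.8916 Y130.6614 F1170
M5
G0 X0.0000 Y0.0000

Since the viewBox matches the mm dimensions, user units are millimetres directly. The only transform is the Y-flip y_m = 190.6081 − y_svg.

Shape 1 is a regular polygon drawn with `<polygon>`. Its stroke #ff8800 means cut at S719, F1170. After flipping Y the toolpath is (52.0239,58.9491) → (73.2847,65.6963) → (93.0893,55.4337) → (99.8365,34.1729) → (89.5739,14.3683) → (68.3131,7.6211) → (48.5085,17.8837) → (41.7613,39.1445) → (52.0239,58.9491), returning to the start.

Shape 2 is a circle drawn with `<circle>`. Its stroke #ff8800 means cut at S719, F1170. After flipping Y the toolpath is (157.7538,114.4837) → (150.4507,141.7394) → (130.4981,161.6920) → (103.2424,168.9951) → (75.9867,161.6920) → (56.0341,141.7394) → (48.7310,114.4837) → (56.0341,87.2280) → (75.9867,67.2754) → (103.2424,59.9723) → (130.4981,67.2754) → (150.4507,87.2280) → (157.7538,114.4837), returning to the start.

Shape 3 is a line segment drawn with `<line>`. Its stroke #ff8800 means cut at S719, F1170. After flipping Y the toolpath is (34.1704,156.4298) → (26.9334,185.4712).

Shape 4 is a closed polygon drawn with `<path>`. Its stroke #000000 means engrave at S223, F3025. After flipping Y the toolpath is (31.5563,89.3552) → (160.4968,27.6689) → (128.9805,108.1914) → (9.5141,166.2328) → (243.3165,6.3010) → (194.3242,104.4477) → (31.5563,89.3552), returning to the start.

Shape 5 is a closed polygon drawn with `<path>`. Its stroke #ff8800 means cut at S719, F1170. After flipping Y the toolpath is (197.8882,72.6934) → (197.3887,143.0557) → (151.5359,46.5880) → (26.9975,19.5716) → (153.9594,45.8118) → (214.1469,125.8804) → (197.8882,72.6934), returning to the start.

Shape 6 is a rectangle drawn with `<path>`. Its stroke #ff8800 means cut at S719, F1170. After flipping Y the toolpath is (68.8916,130.6614) → (134.1450,130.6614) → (134.1450,66.1349) → (68.8916,66.1349) → (68.8916,130.6614), returning to the start.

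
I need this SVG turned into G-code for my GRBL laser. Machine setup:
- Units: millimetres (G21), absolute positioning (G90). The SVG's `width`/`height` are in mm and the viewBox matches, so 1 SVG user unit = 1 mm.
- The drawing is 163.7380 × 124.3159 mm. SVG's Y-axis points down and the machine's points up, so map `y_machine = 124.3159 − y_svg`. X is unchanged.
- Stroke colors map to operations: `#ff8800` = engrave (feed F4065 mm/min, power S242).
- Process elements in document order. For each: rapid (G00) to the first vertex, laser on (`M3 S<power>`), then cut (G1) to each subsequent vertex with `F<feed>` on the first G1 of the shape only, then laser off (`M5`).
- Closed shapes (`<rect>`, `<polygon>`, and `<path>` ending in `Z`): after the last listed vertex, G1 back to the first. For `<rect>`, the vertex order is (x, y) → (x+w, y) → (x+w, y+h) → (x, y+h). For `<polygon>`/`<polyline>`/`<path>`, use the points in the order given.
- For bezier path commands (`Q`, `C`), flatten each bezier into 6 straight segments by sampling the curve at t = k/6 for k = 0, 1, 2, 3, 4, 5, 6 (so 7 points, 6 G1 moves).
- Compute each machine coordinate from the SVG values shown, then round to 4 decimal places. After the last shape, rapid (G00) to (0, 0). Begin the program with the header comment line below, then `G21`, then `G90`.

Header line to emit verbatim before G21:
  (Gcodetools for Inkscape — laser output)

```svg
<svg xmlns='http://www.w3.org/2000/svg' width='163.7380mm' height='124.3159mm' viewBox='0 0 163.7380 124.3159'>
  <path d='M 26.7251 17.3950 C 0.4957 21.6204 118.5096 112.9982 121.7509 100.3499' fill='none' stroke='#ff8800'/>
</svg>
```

(Gcodetools for Inkscape — laser output)
G21
G90
G00 X26.7251 Y106.9209
M3 S242
G1 X24.4315 Y98.4306 F4065
G1 X38.9836 Y80.7254
G1 X63.1865 Y59.1158
G1 X89.8452 Y38.9124
G1 X111.7650 Y25.4256
G1 X121.7509 Y23.9660
M5
G00 X0.0000 Y0.0000

1 u = 1 mm; y_m = 124.3159 − y.

[1] `<path>` cubic bezier, #ff8800→engrave S242 F4065: (26.7251,106.9209) → (24.4315,98.4306) → (38.9836,80.7254) → (63.1865,59.1158) → (89.8452,38.9124) → (111.7650,25.4256) → (121.7509,23.9660)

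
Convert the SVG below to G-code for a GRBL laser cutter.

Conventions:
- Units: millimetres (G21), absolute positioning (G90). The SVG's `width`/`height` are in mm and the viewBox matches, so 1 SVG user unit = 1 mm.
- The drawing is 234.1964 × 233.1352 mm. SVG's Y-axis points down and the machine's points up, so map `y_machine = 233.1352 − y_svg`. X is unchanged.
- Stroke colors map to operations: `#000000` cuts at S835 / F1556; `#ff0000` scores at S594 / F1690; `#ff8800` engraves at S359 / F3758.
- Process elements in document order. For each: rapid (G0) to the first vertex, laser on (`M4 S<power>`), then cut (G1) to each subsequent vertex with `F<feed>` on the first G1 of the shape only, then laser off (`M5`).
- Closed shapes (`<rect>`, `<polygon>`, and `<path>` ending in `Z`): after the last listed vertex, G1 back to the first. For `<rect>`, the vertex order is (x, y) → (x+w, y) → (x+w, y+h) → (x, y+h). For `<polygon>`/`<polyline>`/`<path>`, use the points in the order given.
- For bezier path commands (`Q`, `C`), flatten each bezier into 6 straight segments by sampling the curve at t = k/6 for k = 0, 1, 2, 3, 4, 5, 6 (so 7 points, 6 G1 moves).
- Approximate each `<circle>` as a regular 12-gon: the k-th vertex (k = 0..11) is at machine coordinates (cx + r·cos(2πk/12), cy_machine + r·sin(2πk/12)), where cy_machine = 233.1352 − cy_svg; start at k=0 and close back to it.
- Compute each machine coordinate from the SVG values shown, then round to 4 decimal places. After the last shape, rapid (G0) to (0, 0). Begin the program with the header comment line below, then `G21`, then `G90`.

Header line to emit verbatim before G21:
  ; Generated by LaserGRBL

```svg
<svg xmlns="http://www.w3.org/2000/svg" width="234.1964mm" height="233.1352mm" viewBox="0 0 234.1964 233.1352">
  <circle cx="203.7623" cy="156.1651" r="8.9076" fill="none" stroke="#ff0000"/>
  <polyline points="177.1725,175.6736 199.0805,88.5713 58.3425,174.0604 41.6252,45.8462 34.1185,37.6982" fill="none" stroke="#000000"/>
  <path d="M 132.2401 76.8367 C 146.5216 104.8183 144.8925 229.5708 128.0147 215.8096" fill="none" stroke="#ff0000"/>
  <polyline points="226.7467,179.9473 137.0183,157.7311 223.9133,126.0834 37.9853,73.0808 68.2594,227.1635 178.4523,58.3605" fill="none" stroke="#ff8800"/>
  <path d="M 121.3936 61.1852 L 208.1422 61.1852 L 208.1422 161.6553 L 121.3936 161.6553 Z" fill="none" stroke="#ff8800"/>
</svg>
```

; Generated by LaserGRBL
G21
G90
G0 X212.6699 Y76.9701
M4 S594
G1 X211.4765 Y81.4239 F1690
G1 X208.2161 Y84.6843
G1 X203.7623 Y85.8777
G1 X199.3085 Y84.6843
G1 X196.0481 Y81.4239
G1 X194.8547 Y76.9701
G1 X196.0481 Y72.5163
G1 X199.3085 Y69.2559
G1 X203.7623 Y68.0625
G1 X208.2161 Y69.2559
G1 X211.4765 Y72.5163
G1 X212.6699 Y76.9701
M5
G0 X177.1725 Y57.4616
M4 S835
G1 X199.0805 Y144.5639 F1556
G1 X58.3425 Y59.0748
G1 X41.6252 Y187.2890
G1 X34.1185 Y195.4370
M5
G0 X132.2401 Y156.2985
M4 S594
G1 X138.0580 Y135.3327 F1690
G1 X141.2426 Y104.7742
G1 X141.8121 Y71.1585
G1 X139.7851 Y41.0214
G1 X135.1798 Y20.8985
G1 X128.0147 Y17.3256
M5
G0 X226.7467 Y53.1879
M4 S359
G1 X137.0183 Y75.4041 F3758
G1 X223.9133 Y107.0518
G1 X37.9853 Y160.0544
G1 X68.2594 Y5.9717
G1 X178.4523 Y174.7747
M5
G0 X121.3936 Y171.9500
M4 S359
G1 X208.1422 Y171.9500 F3758
G1 X208.1422 Y71.4799
G1 X121.3936 Y71.4799
G1 X121.3936 Y171.9500
M5
G0 X0.0000 Y0.0000

1 u = 1 mm; y_m = 233.1352 − y.

[1] `<circle>` circle, #ff0000→score S594 F1690: (212.6699,76.9701) → (211.4765,81.4239) → (208.2161,84.6843) → (203.7623,85.8777) → (199.3085,84.6843) → (196.0481,81.4239) → (194.8547,76.9701) → (196.0481,72.5163) → (199.3085,69.2559) → (203.7623,68.0625) → (208.2161,69.2559) → (211.4765,72.5163) → (212.6699,76.9701) (closed)

[2] `<polyline>` open polyline, #000000→cut S835 F1556: (177.1725,57.4616) → (199.0805,144.5639) → (58.3425,59.0748) → (41.6252,187.2890) → (34.1185,195.4370)

[3] `<path>` cubic bezier, #ff0000→score S594 F1690: (132.2401,156.2985) → (138.0580,135.3327) → (141.2426,104.7742) → (141.8121,71.1585) → (139.7851,41.0214) → (135.1798,20.8985) → (128.0147,17.3256)

[4] `<polyline>` open polyline, #ff8800→engrave S359 F3758: (226.7467,53.1879) → (137.0183,75.4041) → (223.9133,107.0518) → (37.9853,160.0544) → (68.2594,5.9717) → (178.4523,174.7747)

[5] `<path>` rectangle, #ff8800→engrave S359 F3758: (121.3936,171.9500) → (208.1422,171.9500) → (208.1422,71.4799) → (121.3936,71.4799) → (121.3936,171.9500) (closed)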